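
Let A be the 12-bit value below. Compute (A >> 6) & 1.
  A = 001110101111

Bit 6 is the 7th from the right.
  001110101111
       ^
That bit is 0.

Answer: 0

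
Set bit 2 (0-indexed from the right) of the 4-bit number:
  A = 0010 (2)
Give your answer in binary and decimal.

Mask = 1 << 2 = 0100
Bit 2 of A is 0, so OR-ing with the mask flips it to 1.
  0010
| 0100
------
  0110

Answer: 0110 (6)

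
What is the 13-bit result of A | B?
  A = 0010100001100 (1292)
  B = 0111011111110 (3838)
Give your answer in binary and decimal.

Apply | to each column (1 where either bit is 1):
  0010100001100
| 0111011111110
---------------
  0111111111110

Answer: 0111111111110 (4094)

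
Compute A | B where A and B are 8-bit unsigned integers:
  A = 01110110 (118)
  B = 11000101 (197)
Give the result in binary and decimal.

Apply | to each column (1 where either bit is 1):
  01110110
| 11000101
----------
  11110111

Answer: 11110111 (247)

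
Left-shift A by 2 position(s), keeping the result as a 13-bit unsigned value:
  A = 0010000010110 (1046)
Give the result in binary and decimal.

Shift left by 2: drop the top 2 bit(s), append 2 zero(s) on the right.
  0010000010110  ->  discard [00], keep [10000010110], append 00
= 1000001011000

Answer: 1000001011000 (4184)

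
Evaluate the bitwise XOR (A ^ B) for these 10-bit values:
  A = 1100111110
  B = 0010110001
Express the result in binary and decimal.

Apply ^ to each column (1 where bits differ):
  1100111110
^ 0010110001
------------
  1110001111

Answer: 1110001111 (911)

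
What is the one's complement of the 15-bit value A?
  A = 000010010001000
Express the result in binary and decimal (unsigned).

Flip each bit (0->1, 1->0):
  000010010001000
  111101101110111

Answer: 111101101110111 (31607)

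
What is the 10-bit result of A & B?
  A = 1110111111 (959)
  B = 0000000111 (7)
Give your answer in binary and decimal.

Apply & to each column (1 only where both bits are 1):
  1110111111
& 0000000111
------------
  0000000111

Answer: 0000000111 (7)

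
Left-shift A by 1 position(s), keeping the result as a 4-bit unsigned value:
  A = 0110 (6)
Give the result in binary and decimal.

Shift left by 1: drop the top 1 bit(s), append 1 zero(s) on the right.
  0110  ->  discard [0], keep [110], append 0
= 1100

Answer: 1100 (12)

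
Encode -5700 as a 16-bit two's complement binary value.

1. Binary of +5700:  0001011001000100
2. Invert bits:     1110100110111011
3. Add 1:           1110100110111100

Answer: 1110100110111100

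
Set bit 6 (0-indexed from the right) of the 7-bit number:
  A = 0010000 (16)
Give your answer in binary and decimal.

Mask = 1 << 6 = 1000000
Bit 6 of A is 0, so OR-ing with the mask flips it to 1.
  0010000
| 1000000
---------
  1010000

Answer: 1010000 (80)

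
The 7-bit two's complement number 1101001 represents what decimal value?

MSB is 1, so the value is negative. Find the magnitude:
1. Invert bits:  0010110
2. Add 1:        0010111  = 23
3. Apply sign:   -23

Answer: -23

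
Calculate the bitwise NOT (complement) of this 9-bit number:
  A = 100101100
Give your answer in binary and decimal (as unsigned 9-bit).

Flip each bit (0->1, 1->0):
  100101100
  011010011

Answer: 011010011 (211)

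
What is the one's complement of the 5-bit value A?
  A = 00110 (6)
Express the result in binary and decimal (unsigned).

Flip each bit (0->1, 1->0):
  00110
  11001

Answer: 11001 (25)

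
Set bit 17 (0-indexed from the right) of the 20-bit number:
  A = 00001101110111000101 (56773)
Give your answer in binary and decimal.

Mask = 1 << 17 = 00100000000000000000
Bit 17 of A is 0, so OR-ing with the mask flips it to 1.
  00001101110111000101
| 00100000000000000000
----------------------
  00101101110111000101

Answer: 00101101110111000101 (187845)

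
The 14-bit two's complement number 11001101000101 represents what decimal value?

MSB is 1, so the value is negative. Find the magnitude:
1. Invert bits:  00110010111010
2. Add 1:        00110010111011  = 3259
3. Apply sign:   -3259

Answer: -3259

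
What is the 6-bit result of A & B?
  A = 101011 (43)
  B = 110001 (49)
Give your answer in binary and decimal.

Apply & to each column (1 only where both bits are 1):
  101011
& 110001
--------
  100001

Answer: 100001 (33)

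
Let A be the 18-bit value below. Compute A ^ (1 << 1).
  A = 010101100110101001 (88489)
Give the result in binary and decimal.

Mask = 1 << 1 = 000000000000000010
Bit 1 of A is 0; XOR with the mask flips it to 1.
  010101100110101001
^ 000000000000000010
--------------------
  010101100110101011

Answer: 010101100110101011 (88491)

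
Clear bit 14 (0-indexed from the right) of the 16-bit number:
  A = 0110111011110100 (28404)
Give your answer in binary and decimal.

Mask = ~(1 << 14) = 1011111111111111
Bit 14 of A is 1, so AND-ing with the mask clears it to 0.
  0110111011110100
& 1011111111111111
------------------
  0010111011110100

Answer: 0010111011110100 (12020)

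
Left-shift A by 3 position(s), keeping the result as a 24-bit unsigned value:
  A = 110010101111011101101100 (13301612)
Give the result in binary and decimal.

Shift left by 3: drop the top 3 bit(s), append 3 zero(s) on the right.
  110010101111011101101100  ->  discard [110], keep [010101111011101101100], append 000
= 010101111011101101100000

Answer: 010101111011101101100000 (5749600)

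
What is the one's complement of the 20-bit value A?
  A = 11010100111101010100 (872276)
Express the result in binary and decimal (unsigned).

Flip each bit (0->1, 1->0):
  11010100111101010100
  00101011000010101011

Answer: 00101011000010101011 (176299)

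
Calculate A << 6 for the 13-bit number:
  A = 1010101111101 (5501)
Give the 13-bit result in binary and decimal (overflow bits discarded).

Shift left by 6: drop the top 6 bit(s), append 6 zero(s) on the right.
  1010101111101  ->  discard [101010], keep [1111101], append 000000
= 1111101000000

Answer: 1111101000000 (8000)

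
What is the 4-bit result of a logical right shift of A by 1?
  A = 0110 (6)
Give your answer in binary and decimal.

Logical shift right by 1: drop the bottom 1 bit(s), prepend 1 zero(s) on the left.
  0110  ->  keep [011], discard [0], prepend 0
= 0011

Answer: 0011 (3)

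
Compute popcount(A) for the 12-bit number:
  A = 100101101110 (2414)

100101101110
1-bits at positions (from bit 0 = LSB): 1, 2, 3, 5, 6, 8, 11
Count = 7

Answer: 7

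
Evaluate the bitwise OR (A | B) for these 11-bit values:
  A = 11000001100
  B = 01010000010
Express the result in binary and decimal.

Apply | to each column (1 where either bit is 1):
  11000001100
| 01010000010
-------------
  11010001110

Answer: 11010001110 (1678)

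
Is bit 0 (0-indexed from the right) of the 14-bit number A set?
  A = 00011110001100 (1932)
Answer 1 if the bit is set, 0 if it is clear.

Bit 0 is the 1st from the right.
  00011110001100
               ^
That bit is 0.

Answer: 0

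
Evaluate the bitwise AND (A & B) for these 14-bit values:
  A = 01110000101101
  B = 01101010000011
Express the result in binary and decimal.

Apply & to each column (1 only where both bits are 1):
  01110000101101
& 01101010000011
----------------
  01100000000001

Answer: 01100000000001 (6145)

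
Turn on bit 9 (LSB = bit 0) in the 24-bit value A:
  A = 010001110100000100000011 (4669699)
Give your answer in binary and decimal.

Mask = 1 << 9 = 000000000000001000000000
Bit 9 of A is 0, so OR-ing with the mask flips it to 1.
  010001110100000100000011
| 000000000000001000000000
--------------------------
  010001110100001100000011

Answer: 010001110100001100000011 (4670211)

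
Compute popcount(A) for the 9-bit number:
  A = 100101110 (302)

100101110
1-bits at positions (from bit 0 = LSB): 1, 2, 3, 5, 8
Count = 5

Answer: 5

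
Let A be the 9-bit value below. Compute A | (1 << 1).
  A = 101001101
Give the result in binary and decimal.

Mask = 1 << 1 = 000000010
Bit 1 of A is 0, so OR-ing with the mask flips it to 1.
  101001101
| 000000010
-----------
  101001111

Answer: 101001111 (335)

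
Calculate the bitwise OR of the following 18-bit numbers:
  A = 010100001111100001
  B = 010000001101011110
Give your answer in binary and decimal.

Apply | to each column (1 where either bit is 1):
  010100001111100001
| 010000001101011110
--------------------
  010100001111111111

Answer: 010100001111111111 (82943)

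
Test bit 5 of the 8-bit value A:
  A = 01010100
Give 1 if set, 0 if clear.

Bit 5 is the 6th from the right.
  01010100
    ^
That bit is 0.

Answer: 0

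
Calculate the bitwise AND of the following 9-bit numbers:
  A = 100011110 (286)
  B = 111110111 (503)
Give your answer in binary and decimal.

Apply & to each column (1 only where both bits are 1):
  100011110
& 111110111
-----------
  100010110

Answer: 100010110 (278)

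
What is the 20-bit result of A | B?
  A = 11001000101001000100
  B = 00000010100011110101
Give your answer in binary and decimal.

Apply | to each column (1 where either bit is 1):
  11001000101001000100
| 00000010100011110101
----------------------
  11001010101011110101

Answer: 11001010101011110101 (830197)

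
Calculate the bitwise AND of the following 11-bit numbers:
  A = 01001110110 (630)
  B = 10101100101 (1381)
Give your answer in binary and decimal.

Apply & to each column (1 only where both bits are 1):
  01001110110
& 10101100101
-------------
  00001100100

Answer: 00001100100 (100)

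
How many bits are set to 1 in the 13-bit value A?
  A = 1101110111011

1101110111011
1-bits at positions (from bit 0 = LSB): 0, 1, 3, 4, 5, 7, 8, 9, 11, 12
Count = 10

Answer: 10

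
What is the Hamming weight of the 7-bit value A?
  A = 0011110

0011110
1-bits at positions (from bit 0 = LSB): 1, 2, 3, 4
Count = 4

Answer: 4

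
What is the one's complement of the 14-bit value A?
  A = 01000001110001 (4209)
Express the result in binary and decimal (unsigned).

Flip each bit (0->1, 1->0):
  01000001110001
  10111110001110

Answer: 10111110001110 (12174)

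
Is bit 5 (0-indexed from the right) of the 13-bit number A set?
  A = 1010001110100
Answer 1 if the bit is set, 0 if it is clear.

Bit 5 is the 6th from the right.
  1010001110100
         ^
That bit is 1.

Answer: 1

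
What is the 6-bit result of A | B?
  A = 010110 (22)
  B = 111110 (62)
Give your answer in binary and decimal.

Apply | to each column (1 where either bit is 1):
  010110
| 111110
--------
  111110

Answer: 111110 (62)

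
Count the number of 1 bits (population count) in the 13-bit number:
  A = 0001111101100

0001111101100
1-bits at positions (from bit 0 = LSB): 2, 3, 5, 6, 7, 8, 9
Count = 7

Answer: 7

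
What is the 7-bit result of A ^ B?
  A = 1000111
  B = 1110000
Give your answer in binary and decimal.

Apply ^ to each column (1 where bits differ):
  1000111
^ 1110000
---------
  0110111

Answer: 0110111 (55)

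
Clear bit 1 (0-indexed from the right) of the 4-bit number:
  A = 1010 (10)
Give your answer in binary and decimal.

Mask = ~(1 << 1) = 1101
Bit 1 of A is 1, so AND-ing with the mask clears it to 0.
  1010
& 1101
------
  1000

Answer: 1000 (8)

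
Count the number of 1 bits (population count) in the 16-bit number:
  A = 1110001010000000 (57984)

1110001010000000
1-bits at positions (from bit 0 = LSB): 7, 9, 13, 14, 15
Count = 5

Answer: 5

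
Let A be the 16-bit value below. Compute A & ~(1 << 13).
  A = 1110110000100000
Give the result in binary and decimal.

Mask = ~(1 << 13) = 1101111111111111
Bit 13 of A is 1, so AND-ing with the mask clears it to 0.
  1110110000100000
& 1101111111111111
------------------
  1100110000100000

Answer: 1100110000100000 (52256)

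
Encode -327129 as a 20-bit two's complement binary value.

1. Binary of +327129:  01001111110111011001
2. Invert bits:     10110000001000100110
3. Add 1:           10110000001000100111

Answer: 10110000001000100111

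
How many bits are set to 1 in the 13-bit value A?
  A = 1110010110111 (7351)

1110010110111
1-bits at positions (from bit 0 = LSB): 0, 1, 2, 4, 5, 7, 10, 11, 12
Count = 9

Answer: 9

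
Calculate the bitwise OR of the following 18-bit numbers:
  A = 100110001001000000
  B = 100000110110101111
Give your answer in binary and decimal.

Apply | to each column (1 where either bit is 1):
  100110001001000000
| 100000110110101111
--------------------
  100110111111101111

Answer: 100110111111101111 (159727)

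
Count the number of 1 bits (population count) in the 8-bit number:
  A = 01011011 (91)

01011011
1-bits at positions (from bit 0 = LSB): 0, 1, 3, 4, 6
Count = 5

Answer: 5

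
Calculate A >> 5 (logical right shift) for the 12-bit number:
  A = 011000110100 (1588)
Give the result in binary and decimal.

Logical shift right by 5: drop the bottom 5 bit(s), prepend 5 zero(s) on the left.
  011000110100  ->  keep [0110001], discard [10100], prepend 00000
= 000000110001

Answer: 000000110001 (49)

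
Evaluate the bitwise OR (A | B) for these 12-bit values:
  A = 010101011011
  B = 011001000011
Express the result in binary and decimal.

Apply | to each column (1 where either bit is 1):
  010101011011
| 011001000011
--------------
  011101011011

Answer: 011101011011 (1883)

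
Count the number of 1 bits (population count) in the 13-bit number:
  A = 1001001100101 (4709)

1001001100101
1-bits at positions (from bit 0 = LSB): 0, 2, 5, 6, 9, 12
Count = 6

Answer: 6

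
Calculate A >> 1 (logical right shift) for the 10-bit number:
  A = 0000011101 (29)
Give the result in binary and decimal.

Logical shift right by 1: drop the bottom 1 bit(s), prepend 1 zero(s) on the left.
  0000011101  ->  keep [000001110], discard [1], prepend 0
= 0000001110

Answer: 0000001110 (14)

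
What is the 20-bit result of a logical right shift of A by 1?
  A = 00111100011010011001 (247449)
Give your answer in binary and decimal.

Logical shift right by 1: drop the bottom 1 bit(s), prepend 1 zero(s) on the left.
  00111100011010011001  ->  keep [0011110001101001100], discard [1], prepend 0
= 00011110001101001100

Answer: 00011110001101001100 (123724)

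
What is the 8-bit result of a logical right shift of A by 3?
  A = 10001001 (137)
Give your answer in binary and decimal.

Logical shift right by 3: drop the bottom 3 bit(s), prepend 3 zero(s) on the left.
  10001001  ->  keep [10001], discard [001], prepend 000
= 00010001

Answer: 00010001 (17)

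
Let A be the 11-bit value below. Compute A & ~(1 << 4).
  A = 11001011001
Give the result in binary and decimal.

Mask = ~(1 << 4) = 11111101111
Bit 4 of A is 1, so AND-ing with the mask clears it to 0.
  11001011001
& 11111101111
-------------
  11001001001

Answer: 11001001001 (1609)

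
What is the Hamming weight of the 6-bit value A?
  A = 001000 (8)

001000
1-bits at positions (from bit 0 = LSB): 3
Count = 1

Answer: 1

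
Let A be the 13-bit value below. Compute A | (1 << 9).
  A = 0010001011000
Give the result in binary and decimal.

Mask = 1 << 9 = 0001000000000
Bit 9 of A is 0, so OR-ing with the mask flips it to 1.
  0010001011000
| 0001000000000
---------------
  0011001011000

Answer: 0011001011000 (1624)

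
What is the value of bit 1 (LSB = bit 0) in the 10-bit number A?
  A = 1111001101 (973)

Bit 1 is the 2nd from the right.
  1111001101
          ^
That bit is 0.

Answer: 0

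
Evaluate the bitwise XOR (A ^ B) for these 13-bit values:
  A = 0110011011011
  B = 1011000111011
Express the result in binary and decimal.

Apply ^ to each column (1 where bits differ):
  0110011011011
^ 1011000111011
---------------
  1101011100000

Answer: 1101011100000 (6880)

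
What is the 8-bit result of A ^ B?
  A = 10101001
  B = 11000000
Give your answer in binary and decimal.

Apply ^ to each column (1 where bits differ):
  10101001
^ 11000000
----------
  01101001

Answer: 01101001 (105)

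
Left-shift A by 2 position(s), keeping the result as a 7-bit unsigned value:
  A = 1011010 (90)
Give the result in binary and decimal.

Shift left by 2: drop the top 2 bit(s), append 2 zero(s) on the right.
  1011010  ->  discard [10], keep [11010], append 00
= 1101000

Answer: 1101000 (104)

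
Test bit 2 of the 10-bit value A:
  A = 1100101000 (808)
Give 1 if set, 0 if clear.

Bit 2 is the 3rd from the right.
  1100101000
         ^
That bit is 0.

Answer: 0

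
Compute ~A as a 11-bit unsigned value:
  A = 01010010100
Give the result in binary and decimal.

Flip each bit (0->1, 1->0):
  01010010100
  10101101011

Answer: 10101101011 (1387)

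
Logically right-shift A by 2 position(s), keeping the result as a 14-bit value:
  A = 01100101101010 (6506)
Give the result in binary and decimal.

Logical shift right by 2: drop the bottom 2 bit(s), prepend 2 zero(s) on the left.
  01100101101010  ->  keep [011001011010], discard [10], prepend 00
= 00011001011010

Answer: 00011001011010 (1626)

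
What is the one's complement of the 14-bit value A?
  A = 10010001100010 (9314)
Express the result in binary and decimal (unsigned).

Flip each bit (0->1, 1->0):
  10010001100010
  01101110011101

Answer: 01101110011101 (7069)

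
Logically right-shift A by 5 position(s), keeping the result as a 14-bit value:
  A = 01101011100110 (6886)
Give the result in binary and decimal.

Logical shift right by 5: drop the bottom 5 bit(s), prepend 5 zero(s) on the left.
  01101011100110  ->  keep [011010111], discard [00110], prepend 00000
= 00000011010111

Answer: 00000011010111 (215)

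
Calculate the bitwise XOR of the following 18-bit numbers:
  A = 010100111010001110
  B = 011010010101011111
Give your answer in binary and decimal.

Apply ^ to each column (1 where bits differ):
  010100111010001110
^ 011010010101011111
--------------------
  001110101111010001

Answer: 001110101111010001 (60369)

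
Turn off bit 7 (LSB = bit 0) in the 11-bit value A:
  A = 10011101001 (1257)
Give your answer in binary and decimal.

Mask = ~(1 << 7) = 11101111111
Bit 7 of A is 1, so AND-ing with the mask clears it to 0.
  10011101001
& 11101111111
-------------
  10001101001

Answer: 10001101001 (1129)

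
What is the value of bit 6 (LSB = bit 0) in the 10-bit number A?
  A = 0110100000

Bit 6 is the 7th from the right.
  0110100000
     ^
That bit is 0.

Answer: 0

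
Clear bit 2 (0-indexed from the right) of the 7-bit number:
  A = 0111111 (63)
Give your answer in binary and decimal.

Mask = ~(1 << 2) = 1111011
Bit 2 of A is 1, so AND-ing with the mask clears it to 0.
  0111111
& 1111011
---------
  0111011

Answer: 0111011 (59)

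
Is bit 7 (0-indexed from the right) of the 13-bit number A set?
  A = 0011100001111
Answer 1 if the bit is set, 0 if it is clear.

Bit 7 is the 8th from the right.
  0011100001111
       ^
That bit is 0.

Answer: 0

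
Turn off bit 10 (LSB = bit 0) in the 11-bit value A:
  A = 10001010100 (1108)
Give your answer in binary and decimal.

Mask = ~(1 << 10) = 01111111111
Bit 10 of A is 1, so AND-ing with the mask clears it to 0.
  10001010100
& 01111111111
-------------
  00001010100

Answer: 00001010100 (84)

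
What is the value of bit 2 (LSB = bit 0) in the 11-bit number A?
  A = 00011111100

Bit 2 is the 3rd from the right.
  00011111100
          ^
That bit is 1.

Answer: 1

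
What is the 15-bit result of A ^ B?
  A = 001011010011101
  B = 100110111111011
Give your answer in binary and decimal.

Apply ^ to each column (1 where bits differ):
  001011010011101
^ 100110111111011
-----------------
  101101101100110

Answer: 101101101100110 (23398)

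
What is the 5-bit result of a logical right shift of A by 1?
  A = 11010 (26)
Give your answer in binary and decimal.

Logical shift right by 1: drop the bottom 1 bit(s), prepend 1 zero(s) on the left.
  11010  ->  keep [1101], discard [0], prepend 0
= 01101

Answer: 01101 (13)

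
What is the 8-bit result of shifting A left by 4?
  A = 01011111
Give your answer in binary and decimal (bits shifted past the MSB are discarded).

Shift left by 4: drop the top 4 bit(s), append 4 zero(s) on the right.
  01011111  ->  discard [0101], keep [1111], append 0000
= 11110000

Answer: 11110000 (240)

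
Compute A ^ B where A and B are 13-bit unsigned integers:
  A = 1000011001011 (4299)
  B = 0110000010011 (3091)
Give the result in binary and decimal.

Apply ^ to each column (1 where bits differ):
  1000011001011
^ 0110000010011
---------------
  1110011011000

Answer: 1110011011000 (7384)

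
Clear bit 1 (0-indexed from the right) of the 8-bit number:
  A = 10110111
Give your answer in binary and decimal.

Mask = ~(1 << 1) = 11111101
Bit 1 of A is 1, so AND-ing with the mask clears it to 0.
  10110111
& 11111101
----------
  10110101

Answer: 10110101 (181)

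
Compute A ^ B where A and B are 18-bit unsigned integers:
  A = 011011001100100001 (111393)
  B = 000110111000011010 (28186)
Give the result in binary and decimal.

Apply ^ to each column (1 where bits differ):
  011011001100100001
^ 000110111000011010
--------------------
  011101110100111011

Answer: 011101110100111011 (122171)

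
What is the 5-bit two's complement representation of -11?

1. Binary of +11:  01011
2. Invert bits:     10100
3. Add 1:           10101

Answer: 10101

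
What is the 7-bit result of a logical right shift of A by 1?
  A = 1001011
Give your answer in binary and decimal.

Logical shift right by 1: drop the bottom 1 bit(s), prepend 1 zero(s) on the left.
  1001011  ->  keep [100101], discard [1], prepend 0
= 0100101

Answer: 0100101 (37)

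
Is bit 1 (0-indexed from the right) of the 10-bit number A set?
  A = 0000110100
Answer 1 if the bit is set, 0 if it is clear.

Bit 1 is the 2nd from the right.
  0000110100
          ^
That bit is 0.

Answer: 0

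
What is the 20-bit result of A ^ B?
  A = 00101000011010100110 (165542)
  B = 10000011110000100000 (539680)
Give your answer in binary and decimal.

Apply ^ to each column (1 where bits differ):
  00101000011010100110
^ 10000011110000100000
----------------------
  10101011101010000110

Answer: 10101011101010000110 (703110)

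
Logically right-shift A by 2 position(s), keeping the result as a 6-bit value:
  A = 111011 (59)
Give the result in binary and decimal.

Logical shift right by 2: drop the bottom 2 bit(s), prepend 2 zero(s) on the left.
  111011  ->  keep [1110], discard [11], prepend 00
= 001110

Answer: 001110 (14)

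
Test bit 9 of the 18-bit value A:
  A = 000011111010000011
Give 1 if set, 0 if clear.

Bit 9 is the 10th from the right.
  000011111010000011
          ^
That bit is 1.

Answer: 1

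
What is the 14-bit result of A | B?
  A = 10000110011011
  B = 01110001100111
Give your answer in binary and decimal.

Apply | to each column (1 where either bit is 1):
  10000110011011
| 01110001100111
----------------
  11110111111111

Answer: 11110111111111 (15871)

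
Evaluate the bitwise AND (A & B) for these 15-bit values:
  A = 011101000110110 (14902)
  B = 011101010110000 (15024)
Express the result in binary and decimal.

Apply & to each column (1 only where both bits are 1):
  011101000110110
& 011101010110000
-----------------
  011101000110000

Answer: 011101000110000 (14896)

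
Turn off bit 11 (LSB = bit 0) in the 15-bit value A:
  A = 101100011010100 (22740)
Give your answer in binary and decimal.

Mask = ~(1 << 11) = 111011111111111
Bit 11 of A is 1, so AND-ing with the mask clears it to 0.
  101100011010100
& 111011111111111
-----------------
  101000011010100

Answer: 101000011010100 (20692)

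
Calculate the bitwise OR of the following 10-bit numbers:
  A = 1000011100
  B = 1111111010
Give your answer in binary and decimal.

Apply | to each column (1 where either bit is 1):
  1000011100
| 1111111010
------------
  1111111110

Answer: 1111111110 (1022)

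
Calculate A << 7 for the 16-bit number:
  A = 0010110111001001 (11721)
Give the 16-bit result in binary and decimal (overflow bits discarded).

Shift left by 7: drop the top 7 bit(s), append 7 zero(s) on the right.
  0010110111001001  ->  discard [0010110], keep [111001001], append 0000000
= 1110010010000000

Answer: 1110010010000000 (58496)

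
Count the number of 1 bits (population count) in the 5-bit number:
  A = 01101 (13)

01101
1-bits at positions (from bit 0 = LSB): 0, 2, 3
Count = 3

Answer: 3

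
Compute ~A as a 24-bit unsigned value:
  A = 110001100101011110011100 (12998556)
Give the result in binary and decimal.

Flip each bit (0->1, 1->0):
  110001100101011110011100
  001110011010100001100011

Answer: 001110011010100001100011 (3778659)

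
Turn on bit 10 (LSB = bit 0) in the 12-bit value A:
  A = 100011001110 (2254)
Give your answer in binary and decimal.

Mask = 1 << 10 = 010000000000
Bit 10 of A is 0, so OR-ing with the mask flips it to 1.
  100011001110
| 010000000000
--------------
  110011001110

Answer: 110011001110 (3278)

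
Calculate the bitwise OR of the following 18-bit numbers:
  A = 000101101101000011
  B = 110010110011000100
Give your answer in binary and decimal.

Apply | to each column (1 where either bit is 1):
  000101101101000011
| 110010110011000100
--------------------
  110111111111000111

Answer: 110111111111000111 (229319)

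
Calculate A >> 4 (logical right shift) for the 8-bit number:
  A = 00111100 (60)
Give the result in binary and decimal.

Logical shift right by 4: drop the bottom 4 bit(s), prepend 4 zero(s) on the left.
  00111100  ->  keep [0011], discard [1100], prepend 0000
= 00000011

Answer: 00000011 (3)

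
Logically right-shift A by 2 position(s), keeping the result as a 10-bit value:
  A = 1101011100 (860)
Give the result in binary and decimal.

Logical shift right by 2: drop the bottom 2 bit(s), prepend 2 zero(s) on the left.
  1101011100  ->  keep [11010111], discard [00], prepend 00
= 0011010111

Answer: 0011010111 (215)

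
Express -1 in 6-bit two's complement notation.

1. Binary of +1:  000001
2. Invert bits:     111110
3. Add 1:           111111

Answer: 111111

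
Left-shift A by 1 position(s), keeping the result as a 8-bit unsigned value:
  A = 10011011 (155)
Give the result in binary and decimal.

Shift left by 1: drop the top 1 bit(s), append 1 zero(s) on the right.
  10011011  ->  discard [1], keep [0011011], append 0
= 00110110

Answer: 00110110 (54)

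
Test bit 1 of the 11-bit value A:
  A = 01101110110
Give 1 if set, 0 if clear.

Bit 1 is the 2nd from the right.
  01101110110
           ^
That bit is 1.

Answer: 1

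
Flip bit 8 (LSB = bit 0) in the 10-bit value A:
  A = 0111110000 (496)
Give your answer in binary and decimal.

Mask = 1 << 8 = 0100000000
Bit 8 of A is 1; XOR with the mask flips it to 0.
  0111110000
^ 0100000000
------------
  0011110000

Answer: 0011110000 (240)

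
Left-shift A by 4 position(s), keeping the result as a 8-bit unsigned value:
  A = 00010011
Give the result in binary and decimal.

Shift left by 4: drop the top 4 bit(s), append 4 zero(s) on the right.
  00010011  ->  discard [0001], keep [0011], append 0000
= 00110000

Answer: 00110000 (48)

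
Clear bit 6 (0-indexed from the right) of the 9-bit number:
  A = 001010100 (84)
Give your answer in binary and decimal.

Mask = ~(1 << 6) = 110111111
Bit 6 of A is 1, so AND-ing with the mask clears it to 0.
  001010100
& 110111111
-----------
  000010100

Answer: 000010100 (20)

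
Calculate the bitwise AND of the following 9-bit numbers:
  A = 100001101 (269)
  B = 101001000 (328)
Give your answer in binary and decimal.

Apply & to each column (1 only where both bits are 1):
  100001101
& 101001000
-----------
  100001000

Answer: 100001000 (264)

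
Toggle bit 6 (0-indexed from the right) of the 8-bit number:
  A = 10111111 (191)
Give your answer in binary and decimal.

Mask = 1 << 6 = 01000000
Bit 6 of A is 0; XOR with the mask flips it to 1.
  10111111
^ 01000000
----------
  11111111

Answer: 11111111 (255)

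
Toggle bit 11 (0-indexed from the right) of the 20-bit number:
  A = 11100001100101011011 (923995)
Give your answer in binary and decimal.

Mask = 1 << 11 = 00000000100000000000
Bit 11 of A is 1; XOR with the mask flips it to 0.
  11100001100101011011
^ 00000000100000000000
----------------------
  11100001000101011011

Answer: 11100001000101011011 (921947)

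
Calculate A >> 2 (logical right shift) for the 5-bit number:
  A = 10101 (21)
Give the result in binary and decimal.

Logical shift right by 2: drop the bottom 2 bit(s), prepend 2 zero(s) on the left.
  10101  ->  keep [101], discard [01], prepend 00
= 00101

Answer: 00101 (5)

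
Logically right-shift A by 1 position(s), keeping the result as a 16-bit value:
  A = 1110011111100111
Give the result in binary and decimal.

Logical shift right by 1: drop the bottom 1 bit(s), prepend 1 zero(s) on the left.
  1110011111100111  ->  keep [111001111110011], discard [1], prepend 0
= 0111001111110011

Answer: 0111001111110011 (29683)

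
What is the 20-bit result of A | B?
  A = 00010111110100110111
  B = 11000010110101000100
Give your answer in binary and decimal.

Apply | to each column (1 where either bit is 1):
  00010111110100110111
| 11000010110101000100
----------------------
  11010111110101110111

Answer: 11010111110101110111 (884087)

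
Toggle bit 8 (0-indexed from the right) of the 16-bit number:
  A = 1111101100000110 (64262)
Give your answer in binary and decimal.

Mask = 1 << 8 = 0000000100000000
Bit 8 of A is 1; XOR with the mask flips it to 0.
  1111101100000110
^ 0000000100000000
------------------
  1111101000000110

Answer: 1111101000000110 (64006)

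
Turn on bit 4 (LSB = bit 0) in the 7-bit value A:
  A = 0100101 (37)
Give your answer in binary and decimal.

Mask = 1 << 4 = 0010000
Bit 4 of A is 0, so OR-ing with the mask flips it to 1.
  0100101
| 0010000
---------
  0110101

Answer: 0110101 (53)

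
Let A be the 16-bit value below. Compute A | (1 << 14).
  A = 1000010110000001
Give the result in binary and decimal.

Mask = 1 << 14 = 0100000000000000
Bit 14 of A is 0, so OR-ing with the mask flips it to 1.
  1000010110000001
| 0100000000000000
------------------
  1100010110000001

Answer: 1100010110000001 (50561)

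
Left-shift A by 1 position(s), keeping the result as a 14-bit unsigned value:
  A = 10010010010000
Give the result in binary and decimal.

Shift left by 1: drop the top 1 bit(s), append 1 zero(s) on the right.
  10010010010000  ->  discard [1], keep [0010010010000], append 0
= 00100100100000

Answer: 00100100100000 (2336)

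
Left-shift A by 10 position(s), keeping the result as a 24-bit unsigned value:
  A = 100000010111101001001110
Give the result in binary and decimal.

Shift left by 10: drop the top 10 bit(s), append 10 zero(s) on the right.
  100000010111101001001110  ->  discard [1000000101], keep [11101001001110], append 0000000000
= 111010010011100000000000

Answer: 111010010011100000000000 (15284224)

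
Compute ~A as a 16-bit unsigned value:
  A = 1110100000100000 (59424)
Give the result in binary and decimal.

Flip each bit (0->1, 1->0):
  1110100000100000
  0001011111011111

Answer: 0001011111011111 (6111)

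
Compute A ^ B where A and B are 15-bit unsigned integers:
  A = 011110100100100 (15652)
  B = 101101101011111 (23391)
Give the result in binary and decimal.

Apply ^ to each column (1 where bits differ):
  011110100100100
^ 101101101011111
-----------------
  110011001111011

Answer: 110011001111011 (26235)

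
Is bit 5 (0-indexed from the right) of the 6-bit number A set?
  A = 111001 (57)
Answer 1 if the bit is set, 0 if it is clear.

Bit 5 is the 6th from the right.
  111001
  ^
That bit is 1.

Answer: 1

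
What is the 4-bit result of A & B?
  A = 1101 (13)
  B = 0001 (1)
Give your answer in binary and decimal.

Apply & to each column (1 only where both bits are 1):
  1101
& 0001
------
  0001

Answer: 0001 (1)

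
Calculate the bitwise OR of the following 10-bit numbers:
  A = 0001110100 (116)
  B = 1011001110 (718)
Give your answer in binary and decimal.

Apply | to each column (1 where either bit is 1):
  0001110100
| 1011001110
------------
  1011111110

Answer: 1011111110 (766)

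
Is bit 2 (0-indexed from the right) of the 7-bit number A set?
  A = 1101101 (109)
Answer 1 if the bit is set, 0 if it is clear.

Bit 2 is the 3rd from the right.
  1101101
      ^
That bit is 1.

Answer: 1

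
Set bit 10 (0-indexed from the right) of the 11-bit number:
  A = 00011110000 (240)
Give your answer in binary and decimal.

Mask = 1 << 10 = 10000000000
Bit 10 of A is 0, so OR-ing with the mask flips it to 1.
  00011110000
| 10000000000
-------------
  10011110000

Answer: 10011110000 (1264)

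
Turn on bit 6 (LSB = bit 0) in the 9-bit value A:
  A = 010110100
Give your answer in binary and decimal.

Mask = 1 << 6 = 001000000
Bit 6 of A is 0, so OR-ing with the mask flips it to 1.
  010110100
| 001000000
-----------
  011110100

Answer: 011110100 (244)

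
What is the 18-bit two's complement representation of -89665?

1. Binary of +89665:  010101111001000001
2. Invert bits:     101010000110111110
3. Add 1:           101010000110111111

Answer: 101010000110111111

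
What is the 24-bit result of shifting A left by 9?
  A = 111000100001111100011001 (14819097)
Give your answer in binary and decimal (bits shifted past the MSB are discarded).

Shift left by 9: drop the top 9 bit(s), append 9 zero(s) on the right.
  111000100001111100011001  ->  discard [111000100], keep [001111100011001], append 000000000
= 001111100011001000000000

Answer: 001111100011001000000000 (4076032)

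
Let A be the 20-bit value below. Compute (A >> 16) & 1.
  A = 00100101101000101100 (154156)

Bit 16 is the 17th from the right.
  00100101101000101100
     ^
That bit is 0.

Answer: 0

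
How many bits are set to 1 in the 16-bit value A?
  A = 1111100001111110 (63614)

1111100001111110
1-bits at positions (from bit 0 = LSB): 1, 2, 3, 4, 5, 6, 11, 12, 13, 14, 15
Count = 11

Answer: 11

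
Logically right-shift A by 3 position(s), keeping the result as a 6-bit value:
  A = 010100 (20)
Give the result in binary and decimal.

Logical shift right by 3: drop the bottom 3 bit(s), prepend 3 zero(s) on the left.
  010100  ->  keep [010], discard [100], prepend 000
= 000010

Answer: 000010 (2)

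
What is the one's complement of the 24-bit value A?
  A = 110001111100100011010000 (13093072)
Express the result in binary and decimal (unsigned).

Flip each bit (0->1, 1->0):
  110001111100100011010000
  001110000011011100101111

Answer: 001110000011011100101111 (3684143)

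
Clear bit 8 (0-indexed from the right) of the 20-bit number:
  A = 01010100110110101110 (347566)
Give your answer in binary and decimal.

Mask = ~(1 << 8) = 11111111111011111111
Bit 8 of A is 1, so AND-ing with the mask clears it to 0.
  01010100110110101110
& 11111111111011111111
----------------------
  01010100110010101110

Answer: 01010100110010101110 (347310)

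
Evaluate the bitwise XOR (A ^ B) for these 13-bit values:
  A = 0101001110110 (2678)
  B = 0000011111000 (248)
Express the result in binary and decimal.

Apply ^ to each column (1 where bits differ):
  0101001110110
^ 0000011111000
---------------
  0101010001110

Answer: 0101010001110 (2702)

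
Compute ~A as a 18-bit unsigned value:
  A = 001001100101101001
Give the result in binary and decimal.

Flip each bit (0->1, 1->0):
  001001100101101001
  110110011010010110

Answer: 110110011010010110 (222870)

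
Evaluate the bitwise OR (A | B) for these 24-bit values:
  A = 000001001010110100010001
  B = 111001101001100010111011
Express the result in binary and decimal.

Apply | to each column (1 where either bit is 1):
  000001001010110100010001
| 111001101001100010111011
--------------------------
  111001101011110110111011

Answer: 111001101011110110111011 (15121851)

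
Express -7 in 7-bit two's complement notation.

1. Binary of +7:  0000111
2. Invert bits:     1111000
3. Add 1:           1111001

Answer: 1111001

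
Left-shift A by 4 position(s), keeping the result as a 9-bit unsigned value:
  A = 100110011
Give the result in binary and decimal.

Shift left by 4: drop the top 4 bit(s), append 4 zero(s) on the right.
  100110011  ->  discard [1001], keep [10011], append 0000
= 100110000

Answer: 100110000 (304)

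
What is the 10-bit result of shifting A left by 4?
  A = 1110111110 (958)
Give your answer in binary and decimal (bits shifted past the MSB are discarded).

Shift left by 4: drop the top 4 bit(s), append 4 zero(s) on the right.
  1110111110  ->  discard [1110], keep [111110], append 0000
= 1111100000

Answer: 1111100000 (992)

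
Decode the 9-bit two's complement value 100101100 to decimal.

MSB is 1, so the value is negative. Find the magnitude:
1. Invert bits:  011010011
2. Add 1:        011010100  = 212
3. Apply sign:   -212

Answer: -212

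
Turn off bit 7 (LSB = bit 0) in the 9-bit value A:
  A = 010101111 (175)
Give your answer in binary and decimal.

Mask = ~(1 << 7) = 101111111
Bit 7 of A is 1, so AND-ing with the mask clears it to 0.
  010101111
& 101111111
-----------
  000101111

Answer: 000101111 (47)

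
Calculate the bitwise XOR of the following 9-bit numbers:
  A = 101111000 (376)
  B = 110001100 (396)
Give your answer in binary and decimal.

Apply ^ to each column (1 where bits differ):
  101111000
^ 110001100
-----------
  011110100

Answer: 011110100 (244)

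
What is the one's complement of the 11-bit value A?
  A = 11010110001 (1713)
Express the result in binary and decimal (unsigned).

Flip each bit (0->1, 1->0):
  11010110001
  00101001110

Answer: 00101001110 (334)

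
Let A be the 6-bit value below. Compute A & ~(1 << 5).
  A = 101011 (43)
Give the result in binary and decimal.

Mask = ~(1 << 5) = 011111
Bit 5 of A is 1, so AND-ing with the mask clears it to 0.
  101011
& 011111
--------
  001011

Answer: 001011 (11)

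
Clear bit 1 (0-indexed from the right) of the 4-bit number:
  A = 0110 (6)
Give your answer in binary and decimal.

Mask = ~(1 << 1) = 1101
Bit 1 of A is 1, so AND-ing with the mask clears it to 0.
  0110
& 1101
------
  0100

Answer: 0100 (4)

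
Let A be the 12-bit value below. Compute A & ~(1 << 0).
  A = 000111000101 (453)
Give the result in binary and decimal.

Mask = ~(1 << 0) = 111111111110
Bit 0 of A is 1, so AND-ing with the mask clears it to 0.
  000111000101
& 111111111110
--------------
  000111000100

Answer: 000111000100 (452)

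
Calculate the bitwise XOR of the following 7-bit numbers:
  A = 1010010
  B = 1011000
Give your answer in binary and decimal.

Apply ^ to each column (1 where bits differ):
  1010010
^ 1011000
---------
  0001010

Answer: 0001010 (10)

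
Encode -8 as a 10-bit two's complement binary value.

1. Binary of +8:  0000001000
2. Invert bits:     1111110111
3. Add 1:           1111111000

Answer: 1111111000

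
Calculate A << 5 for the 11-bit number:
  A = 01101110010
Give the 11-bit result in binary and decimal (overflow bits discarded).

Shift left by 5: drop the top 5 bit(s), append 5 zero(s) on the right.
  01101110010  ->  discard [01101], keep [110010], append 00000
= 11001000000

Answer: 11001000000 (1600)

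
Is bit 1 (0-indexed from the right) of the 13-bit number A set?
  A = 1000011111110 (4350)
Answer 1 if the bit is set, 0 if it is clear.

Bit 1 is the 2nd from the right.
  1000011111110
             ^
That bit is 1.

Answer: 1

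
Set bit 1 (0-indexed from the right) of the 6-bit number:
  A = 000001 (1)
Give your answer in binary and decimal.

Mask = 1 << 1 = 000010
Bit 1 of A is 0, so OR-ing with the mask flips it to 1.
  000001
| 000010
--------
  000011

Answer: 000011 (3)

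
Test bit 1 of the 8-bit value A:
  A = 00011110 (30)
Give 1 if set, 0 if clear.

Bit 1 is the 2nd from the right.
  00011110
        ^
That bit is 1.

Answer: 1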